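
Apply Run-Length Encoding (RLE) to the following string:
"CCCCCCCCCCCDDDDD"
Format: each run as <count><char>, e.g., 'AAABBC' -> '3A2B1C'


Scanning runs left to right:
  i=0: run of 'C' x 11 -> '11C'
  i=11: run of 'D' x 5 -> '5D'

RLE = 11C5D


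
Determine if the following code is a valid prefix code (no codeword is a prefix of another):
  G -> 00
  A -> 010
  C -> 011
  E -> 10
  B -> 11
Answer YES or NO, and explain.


Checking each pair (does one codeword prefix another?):
  G='00' vs A='010': no prefix
  G='00' vs C='011': no prefix
  G='00' vs E='10': no prefix
  G='00' vs B='11': no prefix
  A='010' vs G='00': no prefix
  A='010' vs C='011': no prefix
  A='010' vs E='10': no prefix
  A='010' vs B='11': no prefix
  C='011' vs G='00': no prefix
  C='011' vs A='010': no prefix
  C='011' vs E='10': no prefix
  C='011' vs B='11': no prefix
  E='10' vs G='00': no prefix
  E='10' vs A='010': no prefix
  E='10' vs C='011': no prefix
  E='10' vs B='11': no prefix
  B='11' vs G='00': no prefix
  B='11' vs A='010': no prefix
  B='11' vs C='011': no prefix
  B='11' vs E='10': no prefix
No violation found over all pairs.

YES -- this is a valid prefix code. No codeword is a prefix of any other codeword.


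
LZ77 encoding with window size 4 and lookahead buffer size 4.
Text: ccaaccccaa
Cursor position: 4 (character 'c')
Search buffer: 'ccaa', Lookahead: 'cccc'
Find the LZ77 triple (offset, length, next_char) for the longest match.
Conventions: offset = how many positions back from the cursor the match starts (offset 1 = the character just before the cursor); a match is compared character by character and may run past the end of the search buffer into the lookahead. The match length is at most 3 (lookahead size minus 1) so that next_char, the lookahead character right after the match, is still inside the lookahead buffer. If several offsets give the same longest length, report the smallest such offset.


Try each offset into the search buffer:
  offset=1 (pos 3, char 'a'): match length 0
  offset=2 (pos 2, char 'a'): match length 0
  offset=3 (pos 1, char 'c'): match length 1
  offset=4 (pos 0, char 'c'): match length 2
Longest match has length 2 at offset 4.
next_char = character at position 4 + 2 = 6 -> 'c'

Best match: offset=4, length=2 (matching 'cc' starting at position 0)
LZ77 triple: (4, 2, 'c')


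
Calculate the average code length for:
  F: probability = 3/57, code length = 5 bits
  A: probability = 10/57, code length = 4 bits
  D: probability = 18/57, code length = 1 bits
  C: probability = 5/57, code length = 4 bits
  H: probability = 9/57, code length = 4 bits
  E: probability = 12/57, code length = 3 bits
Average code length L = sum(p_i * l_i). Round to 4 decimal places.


Weighted contributions p_i * l_i:
  F: (3/57) * 5 = 15/57
  A: (10/57) * 4 = 40/57
  D: (18/57) * 1 = 18/57
  C: (5/57) * 4 = 20/57
  H: (9/57) * 4 = 36/57
  E: (12/57) * 3 = 36/57
Sum = (15 + 40 + 18 + 20 + 36 + 36)/57 = 165/57

L = 165/57 = 2.8947 bits/symbol


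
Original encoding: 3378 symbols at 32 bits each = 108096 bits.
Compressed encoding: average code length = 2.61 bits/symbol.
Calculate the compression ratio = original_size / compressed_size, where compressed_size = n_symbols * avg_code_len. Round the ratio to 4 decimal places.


original_size = n_symbols * orig_bits = 3378 * 32 = 108096 bits
compressed_size = n_symbols * avg_code_len = 3378 * 2.61 = 8816.58 bits
ratio = original_size / compressed_size = 108096 / 8816.58 = 12.2605

Compression ratio = 12.2605


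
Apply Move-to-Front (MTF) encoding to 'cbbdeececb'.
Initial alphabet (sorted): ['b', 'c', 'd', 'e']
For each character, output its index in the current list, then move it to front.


MTF encoding:
'c': index 1 in ['b', 'c', 'd', 'e'] -> ['c', 'b', 'd', 'e']
'b': index 1 in ['c', 'b', 'd', 'e'] -> ['b', 'c', 'd', 'e']
'b': index 0 in ['b', 'c', 'd', 'e'] -> ['b', 'c', 'd', 'e']
'd': index 2 in ['b', 'c', 'd', 'e'] -> ['d', 'b', 'c', 'e']
'e': index 3 in ['d', 'b', 'c', 'e'] -> ['e', 'd', 'b', 'c']
'e': index 0 in ['e', 'd', 'b', 'c'] -> ['e', 'd', 'b', 'c']
'c': index 3 in ['e', 'd', 'b', 'c'] -> ['c', 'e', 'd', 'b']
'e': index 1 in ['c', 'e', 'd', 'b'] -> ['e', 'c', 'd', 'b']
'c': index 1 in ['e', 'c', 'd', 'b'] -> ['c', 'e', 'd', 'b']
'b': index 3 in ['c', 'e', 'd', 'b'] -> ['b', 'c', 'e', 'd']


Output: [1, 1, 0, 2, 3, 0, 3, 1, 1, 3]


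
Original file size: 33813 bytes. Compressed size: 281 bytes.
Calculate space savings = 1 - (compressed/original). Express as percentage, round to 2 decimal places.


ratio = compressed/original = 281/33813 = 0.00831
savings = 1 - ratio = 1 - 0.00831 = 0.99169
as a percentage: 0.99169 * 100 = 99.17%

Space savings = 1 - 281/33813 = 99.17%


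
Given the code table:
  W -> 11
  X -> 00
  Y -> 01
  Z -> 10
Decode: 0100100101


Decoding:
01 -> Y
00 -> X
10 -> Z
01 -> Y
01 -> Y


Result: YXZYY


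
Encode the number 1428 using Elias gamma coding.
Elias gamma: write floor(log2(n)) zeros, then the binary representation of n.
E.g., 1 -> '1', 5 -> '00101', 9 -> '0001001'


num_bits = floor(log2(1428)) + 1 = 11
leading_zeros = num_bits - 1 = 10
binary(1428) = 10110010100

Elias gamma(1428) = '0000000000' + '10110010100' = 000000000010110010100 (21 bits)


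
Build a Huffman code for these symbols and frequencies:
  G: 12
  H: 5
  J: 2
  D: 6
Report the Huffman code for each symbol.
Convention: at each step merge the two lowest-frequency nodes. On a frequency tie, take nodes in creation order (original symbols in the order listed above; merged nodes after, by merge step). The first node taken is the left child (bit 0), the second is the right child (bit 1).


Huffman tree construction:
Step 1: Merge J(2) + H(5) = 7
Step 2: Merge D(6) + (J+H)(7) = 13
Step 3: Merge G(12) + (D+(J+H))(13) = 25
Read each symbol's code off the tree from the root (left child = 0, right child = 1).

Codes:
  G: 0 (length 1)
  H: 111 (length 3)
  J: 110 (length 3)
  D: 10 (length 2)
Average code length: 45/25 = 1.8000 bits/symbol


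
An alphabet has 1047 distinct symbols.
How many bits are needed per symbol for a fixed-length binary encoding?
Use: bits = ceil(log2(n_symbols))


log2(1047) = 10.032
Bracket: 2^10 = 1024 < 1047 <= 2^11 = 2048
So ceil(log2(1047)) = 11

bits = ceil(log2(1047)) = ceil(10.032) = 11 bits


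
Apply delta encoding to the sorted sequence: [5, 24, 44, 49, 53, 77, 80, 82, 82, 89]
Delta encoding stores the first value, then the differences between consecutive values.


First value: 5
Deltas:
  24 - 5 = 19
  44 - 24 = 20
  49 - 44 = 5
  53 - 49 = 4
  77 - 53 = 24
  80 - 77 = 3
  82 - 80 = 2
  82 - 82 = 0
  89 - 82 = 7


Delta encoded: [5, 19, 20, 5, 4, 24, 3, 2, 0, 7]


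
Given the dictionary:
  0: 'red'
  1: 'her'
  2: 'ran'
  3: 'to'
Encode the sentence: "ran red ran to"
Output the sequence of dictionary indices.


Look up each word in the dictionary:
  'ran' -> 2
  'red' -> 0
  'ran' -> 2
  'to' -> 3

Encoded: [2, 0, 2, 3]


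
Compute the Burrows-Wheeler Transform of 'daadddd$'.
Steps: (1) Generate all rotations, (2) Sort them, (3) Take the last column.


Rotations (sorted):
  0: $daadddd -> last char: d
  1: aadddd$d -> last char: d
  2: adddd$da -> last char: a
  3: d$daaddd -> last char: d
  4: daadddd$ -> last char: $
  5: dd$daadd -> last char: d
  6: ddd$daad -> last char: d
  7: dddd$daa -> last char: a


BWT = ddad$dda


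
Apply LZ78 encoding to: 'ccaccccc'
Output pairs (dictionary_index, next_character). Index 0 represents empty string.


LZ78 encoding steps:
Dictionary: {0: ''}
Step 1: w='' (idx 0), next='c' -> output (0, 'c'), add 'c' as idx 1
Step 2: w='c' (idx 1), next='a' -> output (1, 'a'), add 'ca' as idx 2
Step 3: w='c' (idx 1), next='c' -> output (1, 'c'), add 'cc' as idx 3
Step 4: w='cc' (idx 3), next='c' -> output (3, 'c'), add 'ccc' as idx 4


Encoded: [(0, 'c'), (1, 'a'), (1, 'c'), (3, 'c')]


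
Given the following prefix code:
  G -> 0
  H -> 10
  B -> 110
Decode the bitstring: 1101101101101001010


Decoding step by step:
Bits 110 -> B
Bits 110 -> B
Bits 110 -> B
Bits 110 -> B
Bits 10 -> H
Bits 0 -> G
Bits 10 -> H
Bits 10 -> H


Decoded message: BBBBHGHH


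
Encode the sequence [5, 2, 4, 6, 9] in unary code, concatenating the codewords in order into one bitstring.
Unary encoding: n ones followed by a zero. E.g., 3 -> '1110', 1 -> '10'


Encode each number as n ones followed by a terminating 0:
  5 -> 111110 (6 bits)
  2 -> 110 (3 bits)
  4 -> 11110 (5 bits)
  6 -> 1111110 (7 bits)
  9 -> 1111111110 (10 bits)
Total length = 6 + 3 + 5 + 7 + 10 = 31 bits.

Unary([5, 2, 4, 6, 9]) = 1111101101111011111101111111110 (31 bits)


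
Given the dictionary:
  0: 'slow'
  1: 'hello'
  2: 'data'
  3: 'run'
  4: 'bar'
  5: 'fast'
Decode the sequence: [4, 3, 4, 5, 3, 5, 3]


Look up each index in the dictionary:
  4 -> 'bar'
  3 -> 'run'
  4 -> 'bar'
  5 -> 'fast'
  3 -> 'run'
  5 -> 'fast'
  3 -> 'run'

Decoded: "bar run bar fast run fast run"


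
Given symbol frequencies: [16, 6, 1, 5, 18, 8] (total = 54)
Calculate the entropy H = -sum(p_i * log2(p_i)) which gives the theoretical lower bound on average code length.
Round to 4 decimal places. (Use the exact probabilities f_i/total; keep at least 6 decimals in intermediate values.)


Per-symbol terms -p_i * log2(p_i) with p_i = f_i/54:
  p = 16/54 = 0.296296: log2(p) = -1.754888, -p*log2(p) = 0.519967
  p = 6/54 = 0.111111: log2(p) = -3.169925, -p*log2(p) = 0.352214
  p = 1/54 = 0.018519: log2(p) = -5.754888, -p*log2(p) = 0.106572
  p = 5/54 = 0.092593: log2(p) = -3.432959, -p*log2(p) = 0.317867
  p = 18/54 = 0.333333: log2(p) = -1.584963, -p*log2(p) = 0.528321
  p = 8/54 = 0.148148: log2(p) = -2.754888, -p*log2(p) = 0.408131
H = 0.519967 + 0.352214 + 0.106572 + 0.317867 + 0.528321 + 0.408131 = 2.233072

H = 2.2331 bits/symbol


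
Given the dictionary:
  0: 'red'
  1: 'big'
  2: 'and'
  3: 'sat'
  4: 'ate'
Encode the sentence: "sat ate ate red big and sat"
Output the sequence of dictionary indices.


Look up each word in the dictionary:
  'sat' -> 3
  'ate' -> 4
  'ate' -> 4
  'red' -> 0
  'big' -> 1
  'and' -> 2
  'sat' -> 3

Encoded: [3, 4, 4, 0, 1, 2, 3]


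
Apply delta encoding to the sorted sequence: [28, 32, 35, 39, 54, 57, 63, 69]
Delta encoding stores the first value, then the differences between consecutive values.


First value: 28
Deltas:
  32 - 28 = 4
  35 - 32 = 3
  39 - 35 = 4
  54 - 39 = 15
  57 - 54 = 3
  63 - 57 = 6
  69 - 63 = 6


Delta encoded: [28, 4, 3, 4, 15, 3, 6, 6]


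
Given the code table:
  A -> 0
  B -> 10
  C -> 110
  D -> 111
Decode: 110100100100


Decoding:
110 -> C
10 -> B
0 -> A
10 -> B
0 -> A
10 -> B
0 -> A


Result: CBABABA


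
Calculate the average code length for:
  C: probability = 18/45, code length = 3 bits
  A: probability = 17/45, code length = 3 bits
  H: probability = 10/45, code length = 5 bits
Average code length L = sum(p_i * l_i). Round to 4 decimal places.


Weighted contributions p_i * l_i:
  C: (18/45) * 3 = 54/45
  A: (17/45) * 3 = 51/45
  H: (10/45) * 5 = 50/45
Sum = (54 + 51 + 50)/45 = 155/45

L = 155/45 = 3.4444 bits/symbol


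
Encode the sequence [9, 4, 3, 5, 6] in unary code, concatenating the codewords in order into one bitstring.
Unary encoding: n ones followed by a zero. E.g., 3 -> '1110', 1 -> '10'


Encode each number as n ones followed by a terminating 0:
  9 -> 1111111110 (10 bits)
  4 -> 11110 (5 bits)
  3 -> 1110 (4 bits)
  5 -> 111110 (6 bits)
  6 -> 1111110 (7 bits)
Total length = 10 + 5 + 4 + 6 + 7 = 32 bits.

Unary([9, 4, 3, 5, 6]) = 11111111101111011101111101111110 (32 bits)


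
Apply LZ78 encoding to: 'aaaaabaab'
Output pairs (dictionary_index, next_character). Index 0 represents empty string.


LZ78 encoding steps:
Dictionary: {0: ''}
Step 1: w='' (idx 0), next='a' -> output (0, 'a'), add 'a' as idx 1
Step 2: w='a' (idx 1), next='a' -> output (1, 'a'), add 'aa' as idx 2
Step 3: w='aa' (idx 2), next='b' -> output (2, 'b'), add 'aab' as idx 3
Step 4: w='aab' (idx 3), end of input -> output (3, '')


Encoded: [(0, 'a'), (1, 'a'), (2, 'b'), (3, '')]


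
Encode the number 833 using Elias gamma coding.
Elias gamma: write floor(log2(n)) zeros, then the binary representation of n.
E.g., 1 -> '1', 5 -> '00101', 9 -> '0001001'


num_bits = floor(log2(833)) + 1 = 10
leading_zeros = num_bits - 1 = 9
binary(833) = 1101000001

Elias gamma(833) = '000000000' + '1101000001' = 0000000001101000001 (19 bits)


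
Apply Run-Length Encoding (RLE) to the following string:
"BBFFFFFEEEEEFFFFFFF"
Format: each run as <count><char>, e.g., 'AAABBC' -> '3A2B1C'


Scanning runs left to right:
  i=0: run of 'B' x 2 -> '2B'
  i=2: run of 'F' x 5 -> '5F'
  i=7: run of 'E' x 5 -> '5E'
  i=12: run of 'F' x 7 -> '7F'

RLE = 2B5F5E7F


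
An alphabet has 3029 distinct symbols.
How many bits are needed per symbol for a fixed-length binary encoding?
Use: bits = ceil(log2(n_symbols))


log2(3029) = 11.5646
Bracket: 2^11 = 2048 < 3029 <= 2^12 = 4096
So ceil(log2(3029)) = 12

bits = ceil(log2(3029)) = ceil(11.5646) = 12 bits


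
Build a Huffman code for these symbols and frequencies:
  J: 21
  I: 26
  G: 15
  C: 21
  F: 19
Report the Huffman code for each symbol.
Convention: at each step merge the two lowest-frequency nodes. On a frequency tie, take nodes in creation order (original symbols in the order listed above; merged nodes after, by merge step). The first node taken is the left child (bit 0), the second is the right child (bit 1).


Huffman tree construction:
Step 1: Merge G(15) + F(19) = 34
Step 2: Merge J(21) + C(21) = 42
Step 3: Merge I(26) + (G+F)(34) = 60
Step 4: Merge (J+C)(42) + (I+(G+F))(60) = 102
Read each symbol's code off the tree from the root (left child = 0, right child = 1).

Codes:
  J: 00 (length 2)
  I: 10 (length 2)
  G: 110 (length 3)
  C: 01 (length 2)
  F: 111 (length 3)
Average code length: 238/102 = 2.3333 bits/symbol


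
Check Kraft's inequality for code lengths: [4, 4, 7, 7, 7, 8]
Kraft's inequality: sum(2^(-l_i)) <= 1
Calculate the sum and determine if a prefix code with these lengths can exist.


Sum = 2^(-4) + 2^(-4) + 2^(-7) + 2^(-7) + 2^(-7) + 2^(-8)
    = 0.0625 + 0.0625 + 0.0078125 + 0.0078125 + 0.0078125 + 0.00390625
    = 39/256 = 0.15234375
Since 0.15234375 <= 1, Kraft's inequality IS satisfied.
A prefix code with these lengths CAN exist.

Kraft sum = 0.15234375. Satisfied.


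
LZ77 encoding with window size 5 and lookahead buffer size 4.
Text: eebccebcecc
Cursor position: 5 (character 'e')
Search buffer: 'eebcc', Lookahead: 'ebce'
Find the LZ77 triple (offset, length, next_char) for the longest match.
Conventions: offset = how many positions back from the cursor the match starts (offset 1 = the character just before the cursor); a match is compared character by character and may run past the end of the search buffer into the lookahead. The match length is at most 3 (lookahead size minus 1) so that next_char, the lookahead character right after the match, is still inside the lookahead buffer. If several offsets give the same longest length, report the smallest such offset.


Try each offset into the search buffer:
  offset=1 (pos 4, char 'c'): match length 0
  offset=2 (pos 3, char 'c'): match length 0
  offset=3 (pos 2, char 'b'): match length 0
  offset=4 (pos 1, char 'e'): match length 3
  offset=5 (pos 0, char 'e'): match length 1
Longest match has length 3 at offset 4.
next_char = character at position 5 + 3 = 8 -> 'e'

Best match: offset=4, length=3 (matching 'ebc' starting at position 1)
LZ77 triple: (4, 3, 'e')


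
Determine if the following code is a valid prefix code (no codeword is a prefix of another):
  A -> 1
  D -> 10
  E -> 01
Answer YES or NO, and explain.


Checking each pair (does one codeword prefix another?):
  A='1' vs D='10': prefix -- VIOLATION

NO -- this is NOT a valid prefix code. A (1) is a prefix of D (10).


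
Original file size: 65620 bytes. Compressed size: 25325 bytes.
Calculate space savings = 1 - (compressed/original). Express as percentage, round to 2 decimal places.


ratio = compressed/original = 25325/65620 = 0.385934
savings = 1 - ratio = 1 - 0.385934 = 0.614066
as a percentage: 0.614066 * 100 = 61.41%

Space savings = 1 - 25325/65620 = 61.41%


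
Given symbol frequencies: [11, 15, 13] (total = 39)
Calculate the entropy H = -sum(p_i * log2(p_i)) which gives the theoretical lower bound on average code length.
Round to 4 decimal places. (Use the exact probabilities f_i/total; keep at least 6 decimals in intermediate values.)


Per-symbol terms -p_i * log2(p_i) with p_i = f_i/39:
  p = 11/39 = 0.282051: log2(p) = -1.825971, -p*log2(p) = 0.515017
  p = 15/39 = 0.384615: log2(p) = -1.378512, -p*log2(p) = 0.530197
  p = 13/39 = 0.333333: log2(p) = -1.584963, -p*log2(p) = 0.528321
H = 0.515017 + 0.530197 + 0.528321 = 1.573535

H = 1.5735 bits/symbol


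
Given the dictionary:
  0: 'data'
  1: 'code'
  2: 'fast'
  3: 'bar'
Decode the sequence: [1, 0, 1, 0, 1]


Look up each index in the dictionary:
  1 -> 'code'
  0 -> 'data'
  1 -> 'code'
  0 -> 'data'
  1 -> 'code'

Decoded: "code data code data code"


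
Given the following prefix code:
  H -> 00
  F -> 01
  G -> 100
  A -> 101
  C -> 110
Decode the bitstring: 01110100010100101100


Decoding step by step:
Bits 01 -> F
Bits 110 -> C
Bits 100 -> G
Bits 01 -> F
Bits 01 -> F
Bits 00 -> H
Bits 101 -> A
Bits 100 -> G


Decoded message: FCGFFHAG


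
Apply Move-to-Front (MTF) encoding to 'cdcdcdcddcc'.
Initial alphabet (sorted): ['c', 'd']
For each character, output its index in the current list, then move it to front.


MTF encoding:
'c': index 0 in ['c', 'd'] -> ['c', 'd']
'd': index 1 in ['c', 'd'] -> ['d', 'c']
'c': index 1 in ['d', 'c'] -> ['c', 'd']
'd': index 1 in ['c', 'd'] -> ['d', 'c']
'c': index 1 in ['d', 'c'] -> ['c', 'd']
'd': index 1 in ['c', 'd'] -> ['d', 'c']
'c': index 1 in ['d', 'c'] -> ['c', 'd']
'd': index 1 in ['c', 'd'] -> ['d', 'c']
'd': index 0 in ['d', 'c'] -> ['d', 'c']
'c': index 1 in ['d', 'c'] -> ['c', 'd']
'c': index 0 in ['c', 'd'] -> ['c', 'd']


Output: [0, 1, 1, 1, 1, 1, 1, 1, 0, 1, 0]


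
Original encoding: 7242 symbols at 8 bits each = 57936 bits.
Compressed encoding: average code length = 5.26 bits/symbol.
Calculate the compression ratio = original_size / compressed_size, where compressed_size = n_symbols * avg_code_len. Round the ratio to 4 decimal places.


original_size = n_symbols * orig_bits = 7242 * 8 = 57936 bits
compressed_size = n_symbols * avg_code_len = 7242 * 5.26 = 38092.92 bits
ratio = original_size / compressed_size = 57936 / 38092.92 = 1.5209

Compression ratio = 1.5209


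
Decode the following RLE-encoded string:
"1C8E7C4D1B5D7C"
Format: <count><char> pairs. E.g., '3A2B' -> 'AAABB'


Expanding each <count><char> pair:
  1C -> 'C'
  8E -> 'EEEEEEEE'
  7C -> 'CCCCCCC'
  4D -> 'DDDD'
  1B -> 'B'
  5D -> 'DDDDD'
  7C -> 'CCCCCCC'

Decoded = CEEEEEEEECCCCCCCDDDDBDDDDDCCCCCCC


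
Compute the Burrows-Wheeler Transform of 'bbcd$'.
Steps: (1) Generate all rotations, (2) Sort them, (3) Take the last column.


Rotations (sorted):
  0: $bbcd -> last char: d
  1: bbcd$ -> last char: $
  2: bcd$b -> last char: b
  3: cd$bb -> last char: b
  4: d$bbc -> last char: c


BWT = d$bbc


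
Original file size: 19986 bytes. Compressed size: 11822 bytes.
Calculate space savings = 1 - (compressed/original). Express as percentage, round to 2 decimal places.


ratio = compressed/original = 11822/19986 = 0.591514
savings = 1 - ratio = 1 - 0.591514 = 0.408486
as a percentage: 0.408486 * 100 = 40.85%

Space savings = 1 - 11822/19986 = 40.85%


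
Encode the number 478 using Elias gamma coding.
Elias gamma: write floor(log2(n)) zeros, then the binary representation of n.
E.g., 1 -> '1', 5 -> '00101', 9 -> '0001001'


num_bits = floor(log2(478)) + 1 = 9
leading_zeros = num_bits - 1 = 8
binary(478) = 111011110

Elias gamma(478) = '00000000' + '111011110' = 00000000111011110 (17 bits)


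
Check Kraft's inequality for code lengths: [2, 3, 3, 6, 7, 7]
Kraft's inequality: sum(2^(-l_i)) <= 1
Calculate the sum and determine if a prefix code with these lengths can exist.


Sum = 2^(-2) + 2^(-3) + 2^(-3) + 2^(-6) + 2^(-7) + 2^(-7)
    = 0.25 + 0.125 + 0.125 + 0.015625 + 0.0078125 + 0.0078125
    = 68/128 = 0.53125
Since 0.53125 <= 1, Kraft's inequality IS satisfied.
A prefix code with these lengths CAN exist.

Kraft sum = 0.53125. Satisfied.


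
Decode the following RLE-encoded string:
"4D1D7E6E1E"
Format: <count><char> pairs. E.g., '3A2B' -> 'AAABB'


Expanding each <count><char> pair:
  4D -> 'DDDD'
  1D -> 'D'
  7E -> 'EEEEEEE'
  6E -> 'EEEEEE'
  1E -> 'E'

Decoded = DDDDDEEEEEEEEEEEEEE


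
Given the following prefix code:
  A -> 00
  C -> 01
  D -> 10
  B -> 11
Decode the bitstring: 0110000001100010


Decoding step by step:
Bits 01 -> C
Bits 10 -> D
Bits 00 -> A
Bits 00 -> A
Bits 01 -> C
Bits 10 -> D
Bits 00 -> A
Bits 10 -> D


Decoded message: CDAACDAD


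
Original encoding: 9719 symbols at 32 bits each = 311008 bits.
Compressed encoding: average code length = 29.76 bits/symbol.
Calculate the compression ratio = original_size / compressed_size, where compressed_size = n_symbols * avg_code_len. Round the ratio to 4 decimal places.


original_size = n_symbols * orig_bits = 9719 * 32 = 311008 bits
compressed_size = n_symbols * avg_code_len = 9719 * 29.76 = 289237.44 bits
ratio = original_size / compressed_size = 311008 / 289237.44 = 1.0753

Compression ratio = 1.0753


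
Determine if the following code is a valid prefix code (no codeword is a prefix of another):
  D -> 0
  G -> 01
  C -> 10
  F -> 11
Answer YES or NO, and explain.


Checking each pair (does one codeword prefix another?):
  D='0' vs G='01': prefix -- VIOLATION

NO -- this is NOT a valid prefix code. D (0) is a prefix of G (01).


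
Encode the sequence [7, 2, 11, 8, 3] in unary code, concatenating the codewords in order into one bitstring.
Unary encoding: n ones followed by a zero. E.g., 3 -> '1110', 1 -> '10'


Encode each number as n ones followed by a terminating 0:
  7 -> 11111110 (8 bits)
  2 -> 110 (3 bits)
  11 -> 111111111110 (12 bits)
  8 -> 111111110 (9 bits)
  3 -> 1110 (4 bits)
Total length = 8 + 3 + 12 + 9 + 4 = 36 bits.

Unary([7, 2, 11, 8, 3]) = 111111101101111111111101111111101110 (36 bits)


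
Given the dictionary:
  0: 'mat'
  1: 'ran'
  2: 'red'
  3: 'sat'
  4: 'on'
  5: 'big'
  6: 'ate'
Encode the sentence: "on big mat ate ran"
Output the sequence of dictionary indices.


Look up each word in the dictionary:
  'on' -> 4
  'big' -> 5
  'mat' -> 0
  'ate' -> 6
  'ran' -> 1

Encoded: [4, 5, 0, 6, 1]


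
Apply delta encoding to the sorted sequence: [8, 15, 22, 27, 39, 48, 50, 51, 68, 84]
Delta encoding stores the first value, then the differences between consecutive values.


First value: 8
Deltas:
  15 - 8 = 7
  22 - 15 = 7
  27 - 22 = 5
  39 - 27 = 12
  48 - 39 = 9
  50 - 48 = 2
  51 - 50 = 1
  68 - 51 = 17
  84 - 68 = 16


Delta encoded: [8, 7, 7, 5, 12, 9, 2, 1, 17, 16]


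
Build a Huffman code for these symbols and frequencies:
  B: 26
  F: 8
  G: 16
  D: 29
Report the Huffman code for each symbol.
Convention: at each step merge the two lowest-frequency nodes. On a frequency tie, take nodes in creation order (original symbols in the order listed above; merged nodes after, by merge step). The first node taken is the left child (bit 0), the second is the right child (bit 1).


Huffman tree construction:
Step 1: Merge F(8) + G(16) = 24
Step 2: Merge (F+G)(24) + B(26) = 50
Step 3: Merge D(29) + ((F+G)+B)(50) = 79
Read each symbol's code off the tree from the root (left child = 0, right child = 1).

Codes:
  B: 11 (length 2)
  F: 100 (length 3)
  G: 101 (length 3)
  D: 0 (length 1)
Average code length: 153/79 = 1.9367 bits/symbol


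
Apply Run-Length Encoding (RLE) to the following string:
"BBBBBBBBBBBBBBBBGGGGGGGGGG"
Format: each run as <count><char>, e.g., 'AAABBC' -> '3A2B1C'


Scanning runs left to right:
  i=0: run of 'B' x 16 -> '16B'
  i=16: run of 'G' x 10 -> '10G'

RLE = 16B10G


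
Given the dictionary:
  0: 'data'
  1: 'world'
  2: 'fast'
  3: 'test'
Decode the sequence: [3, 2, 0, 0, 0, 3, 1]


Look up each index in the dictionary:
  3 -> 'test'
  2 -> 'fast'
  0 -> 'data'
  0 -> 'data'
  0 -> 'data'
  3 -> 'test'
  1 -> 'world'

Decoded: "test fast data data data test world"


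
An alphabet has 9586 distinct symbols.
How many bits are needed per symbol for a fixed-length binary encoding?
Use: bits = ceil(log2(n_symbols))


log2(9586) = 13.2267
Bracket: 2^13 = 8192 < 9586 <= 2^14 = 16384
So ceil(log2(9586)) = 14

bits = ceil(log2(9586)) = ceil(13.2267) = 14 bits


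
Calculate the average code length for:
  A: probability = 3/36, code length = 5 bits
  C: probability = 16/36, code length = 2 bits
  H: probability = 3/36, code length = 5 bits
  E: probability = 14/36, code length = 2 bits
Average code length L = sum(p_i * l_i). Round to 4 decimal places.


Weighted contributions p_i * l_i:
  A: (3/36) * 5 = 15/36
  C: (16/36) * 2 = 32/36
  H: (3/36) * 5 = 15/36
  E: (14/36) * 2 = 28/36
Sum = (15 + 32 + 15 + 28)/36 = 90/36

L = 90/36 = 2.5000 bits/symbol


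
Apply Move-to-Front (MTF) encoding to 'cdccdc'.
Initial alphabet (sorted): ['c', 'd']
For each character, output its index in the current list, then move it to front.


MTF encoding:
'c': index 0 in ['c', 'd'] -> ['c', 'd']
'd': index 1 in ['c', 'd'] -> ['d', 'c']
'c': index 1 in ['d', 'c'] -> ['c', 'd']
'c': index 0 in ['c', 'd'] -> ['c', 'd']
'd': index 1 in ['c', 'd'] -> ['d', 'c']
'c': index 1 in ['d', 'c'] -> ['c', 'd']


Output: [0, 1, 1, 0, 1, 1]


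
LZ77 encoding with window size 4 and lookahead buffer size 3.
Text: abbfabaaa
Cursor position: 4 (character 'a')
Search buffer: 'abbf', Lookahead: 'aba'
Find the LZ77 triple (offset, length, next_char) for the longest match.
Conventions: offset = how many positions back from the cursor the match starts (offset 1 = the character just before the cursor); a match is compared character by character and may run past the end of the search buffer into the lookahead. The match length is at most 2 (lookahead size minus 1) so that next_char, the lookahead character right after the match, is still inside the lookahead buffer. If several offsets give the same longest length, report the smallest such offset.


Try each offset into the search buffer:
  offset=1 (pos 3, char 'f'): match length 0
  offset=2 (pos 2, char 'b'): match length 0
  offset=3 (pos 1, char 'b'): match length 0
  offset=4 (pos 0, char 'a'): match length 2
Longest match has length 2 at offset 4.
next_char = character at position 4 + 2 = 6 -> 'a'

Best match: offset=4, length=2 (matching 'ab' starting at position 0)
LZ77 triple: (4, 2, 'a')


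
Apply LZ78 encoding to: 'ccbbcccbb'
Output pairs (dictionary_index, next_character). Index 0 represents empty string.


LZ78 encoding steps:
Dictionary: {0: ''}
Step 1: w='' (idx 0), next='c' -> output (0, 'c'), add 'c' as idx 1
Step 2: w='c' (idx 1), next='b' -> output (1, 'b'), add 'cb' as idx 2
Step 3: w='' (idx 0), next='b' -> output (0, 'b'), add 'b' as idx 3
Step 4: w='c' (idx 1), next='c' -> output (1, 'c'), add 'cc' as idx 4
Step 5: w='cb' (idx 2), next='b' -> output (2, 'b'), add 'cbb' as idx 5


Encoded: [(0, 'c'), (1, 'b'), (0, 'b'), (1, 'c'), (2, 'b')]


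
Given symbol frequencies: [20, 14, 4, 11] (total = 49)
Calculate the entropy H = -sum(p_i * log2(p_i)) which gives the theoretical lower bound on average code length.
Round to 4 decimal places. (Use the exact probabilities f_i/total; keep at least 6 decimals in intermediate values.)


Per-symbol terms -p_i * log2(p_i) with p_i = f_i/49:
  p = 20/49 = 0.408163: log2(p) = -1.292782, -p*log2(p) = 0.527666
  p = 14/49 = 0.285714: log2(p) = -1.807355, -p*log2(p) = 0.516387
  p = 4/49 = 0.081633: log2(p) = -3.614710, -p*log2(p) = 0.295078
  p = 11/49 = 0.224490: log2(p) = -2.155278, -p*log2(p) = 0.483838
H = 0.527666 + 0.516387 + 0.295078 + 0.483838 = 1.822969

H = 1.823 bits/symbol


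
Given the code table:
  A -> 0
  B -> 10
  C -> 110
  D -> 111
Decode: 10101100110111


Decoding:
10 -> B
10 -> B
110 -> C
0 -> A
110 -> C
111 -> D


Result: BBCACD


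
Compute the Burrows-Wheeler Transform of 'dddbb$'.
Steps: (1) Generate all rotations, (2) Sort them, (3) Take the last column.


Rotations (sorted):
  0: $dddbb -> last char: b
  1: b$dddb -> last char: b
  2: bb$ddd -> last char: d
  3: dbb$dd -> last char: d
  4: ddbb$d -> last char: d
  5: dddbb$ -> last char: $


BWT = bbddd$


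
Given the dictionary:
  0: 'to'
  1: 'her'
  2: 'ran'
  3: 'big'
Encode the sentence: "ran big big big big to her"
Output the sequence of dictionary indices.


Look up each word in the dictionary:
  'ran' -> 2
  'big' -> 3
  'big' -> 3
  'big' -> 3
  'big' -> 3
  'to' -> 0
  'her' -> 1

Encoded: [2, 3, 3, 3, 3, 0, 1]


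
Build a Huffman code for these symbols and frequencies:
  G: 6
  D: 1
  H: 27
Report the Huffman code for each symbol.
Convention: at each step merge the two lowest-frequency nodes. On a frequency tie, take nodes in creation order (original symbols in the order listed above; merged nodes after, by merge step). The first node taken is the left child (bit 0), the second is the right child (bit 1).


Huffman tree construction:
Step 1: Merge D(1) + G(6) = 7
Step 2: Merge (D+G)(7) + H(27) = 34
Read each symbol's code off the tree from the root (left child = 0, right child = 1).

Codes:
  G: 01 (length 2)
  D: 00 (length 2)
  H: 1 (length 1)
Average code length: 41/34 = 1.2059 bits/symbol


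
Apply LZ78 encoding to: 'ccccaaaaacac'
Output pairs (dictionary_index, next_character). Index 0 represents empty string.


LZ78 encoding steps:
Dictionary: {0: ''}
Step 1: w='' (idx 0), next='c' -> output (0, 'c'), add 'c' as idx 1
Step 2: w='c' (idx 1), next='c' -> output (1, 'c'), add 'cc' as idx 2
Step 3: w='c' (idx 1), next='a' -> output (1, 'a'), add 'ca' as idx 3
Step 4: w='' (idx 0), next='a' -> output (0, 'a'), add 'a' as idx 4
Step 5: w='a' (idx 4), next='a' -> output (4, 'a'), add 'aa' as idx 5
Step 6: w='a' (idx 4), next='c' -> output (4, 'c'), add 'ac' as idx 6
Step 7: w='ac' (idx 6), end of input -> output (6, '')


Encoded: [(0, 'c'), (1, 'c'), (1, 'a'), (0, 'a'), (4, 'a'), (4, 'c'), (6, '')]


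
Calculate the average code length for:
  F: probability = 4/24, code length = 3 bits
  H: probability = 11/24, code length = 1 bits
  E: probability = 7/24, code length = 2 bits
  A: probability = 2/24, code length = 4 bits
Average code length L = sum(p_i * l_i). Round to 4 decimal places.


Weighted contributions p_i * l_i:
  F: (4/24) * 3 = 12/24
  H: (11/24) * 1 = 11/24
  E: (7/24) * 2 = 14/24
  A: (2/24) * 4 = 8/24
Sum = (12 + 11 + 14 + 8)/24 = 45/24

L = 45/24 = 1.8750 bits/symbol


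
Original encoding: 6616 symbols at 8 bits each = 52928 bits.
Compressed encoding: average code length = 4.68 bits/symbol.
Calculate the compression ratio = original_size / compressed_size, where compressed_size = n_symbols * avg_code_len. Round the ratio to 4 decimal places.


original_size = n_symbols * orig_bits = 6616 * 8 = 52928 bits
compressed_size = n_symbols * avg_code_len = 6616 * 4.68 = 30962.88 bits
ratio = original_size / compressed_size = 52928 / 30962.88 = 1.7094

Compression ratio = 1.7094


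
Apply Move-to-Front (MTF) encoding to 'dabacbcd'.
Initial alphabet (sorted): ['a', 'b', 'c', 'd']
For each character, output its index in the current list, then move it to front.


MTF encoding:
'd': index 3 in ['a', 'b', 'c', 'd'] -> ['d', 'a', 'b', 'c']
'a': index 1 in ['d', 'a', 'b', 'c'] -> ['a', 'd', 'b', 'c']
'b': index 2 in ['a', 'd', 'b', 'c'] -> ['b', 'a', 'd', 'c']
'a': index 1 in ['b', 'a', 'd', 'c'] -> ['a', 'b', 'd', 'c']
'c': index 3 in ['a', 'b', 'd', 'c'] -> ['c', 'a', 'b', 'd']
'b': index 2 in ['c', 'a', 'b', 'd'] -> ['b', 'c', 'a', 'd']
'c': index 1 in ['b', 'c', 'a', 'd'] -> ['c', 'b', 'a', 'd']
'd': index 3 in ['c', 'b', 'a', 'd'] -> ['d', 'c', 'b', 'a']


Output: [3, 1, 2, 1, 3, 2, 1, 3]


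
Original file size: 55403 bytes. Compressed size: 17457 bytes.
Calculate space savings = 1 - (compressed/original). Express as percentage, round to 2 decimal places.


ratio = compressed/original = 17457/55403 = 0.315091
savings = 1 - ratio = 1 - 0.315091 = 0.684909
as a percentage: 0.684909 * 100 = 68.49%

Space savings = 1 - 17457/55403 = 68.49%


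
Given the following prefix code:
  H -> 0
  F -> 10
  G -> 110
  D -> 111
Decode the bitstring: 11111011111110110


Decoding step by step:
Bits 111 -> D
Bits 110 -> G
Bits 111 -> D
Bits 111 -> D
Bits 10 -> F
Bits 110 -> G


Decoded message: DGDDFG


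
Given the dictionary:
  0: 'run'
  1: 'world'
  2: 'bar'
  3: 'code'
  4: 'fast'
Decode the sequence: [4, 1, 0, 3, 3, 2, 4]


Look up each index in the dictionary:
  4 -> 'fast'
  1 -> 'world'
  0 -> 'run'
  3 -> 'code'
  3 -> 'code'
  2 -> 'bar'
  4 -> 'fast'

Decoded: "fast world run code code bar fast"


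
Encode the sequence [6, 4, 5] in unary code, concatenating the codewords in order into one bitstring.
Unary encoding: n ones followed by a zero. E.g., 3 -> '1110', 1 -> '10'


Encode each number as n ones followed by a terminating 0:
  6 -> 1111110 (7 bits)
  4 -> 11110 (5 bits)
  5 -> 111110 (6 bits)
Total length = 7 + 5 + 6 = 18 bits.

Unary([6, 4, 5]) = 111111011110111110 (18 bits)


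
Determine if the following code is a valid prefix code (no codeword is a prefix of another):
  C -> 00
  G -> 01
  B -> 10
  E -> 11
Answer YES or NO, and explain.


Checking each pair (does one codeword prefix another?):
  C='00' vs G='01': no prefix
  C='00' vs B='10': no prefix
  C='00' vs E='11': no prefix
  G='01' vs C='00': no prefix
  G='01' vs B='10': no prefix
  G='01' vs E='11': no prefix
  B='10' vs C='00': no prefix
  B='10' vs G='01': no prefix
  B='10' vs E='11': no prefix
  E='11' vs C='00': no prefix
  E='11' vs G='01': no prefix
  E='11' vs B='10': no prefix
No violation found over all pairs.

YES -- this is a valid prefix code. No codeword is a prefix of any other codeword.


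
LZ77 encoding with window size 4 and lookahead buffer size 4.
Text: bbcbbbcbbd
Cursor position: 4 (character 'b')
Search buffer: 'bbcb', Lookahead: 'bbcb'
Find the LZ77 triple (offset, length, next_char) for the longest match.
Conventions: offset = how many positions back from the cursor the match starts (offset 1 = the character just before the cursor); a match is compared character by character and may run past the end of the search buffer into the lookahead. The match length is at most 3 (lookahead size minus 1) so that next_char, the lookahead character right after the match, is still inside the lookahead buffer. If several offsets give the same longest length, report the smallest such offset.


Try each offset into the search buffer:
  offset=1 (pos 3, char 'b'): match length 2
  offset=2 (pos 2, char 'c'): match length 0
  offset=3 (pos 1, char 'b'): match length 1
  offset=4 (pos 0, char 'b'): match length 3
Longest match has length 3 at offset 4.
next_char = character at position 4 + 3 = 7 -> 'b'

Best match: offset=4, length=3 (matching 'bbc' starting at position 0)
LZ77 triple: (4, 3, 'b')


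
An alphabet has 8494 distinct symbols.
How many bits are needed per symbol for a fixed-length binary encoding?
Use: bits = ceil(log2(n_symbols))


log2(8494) = 13.0522
Bracket: 2^13 = 8192 < 8494 <= 2^14 = 16384
So ceil(log2(8494)) = 14

bits = ceil(log2(8494)) = ceil(13.0522) = 14 bits


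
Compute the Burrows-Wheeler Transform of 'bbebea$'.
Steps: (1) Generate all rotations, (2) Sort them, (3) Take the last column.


Rotations (sorted):
  0: $bbebea -> last char: a
  1: a$bbebe -> last char: e
  2: bbebea$ -> last char: $
  3: bea$bbe -> last char: e
  4: bebea$b -> last char: b
  5: ea$bbeb -> last char: b
  6: ebea$bb -> last char: b


BWT = ae$ebbb


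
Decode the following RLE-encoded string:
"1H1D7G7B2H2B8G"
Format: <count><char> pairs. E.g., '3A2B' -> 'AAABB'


Expanding each <count><char> pair:
  1H -> 'H'
  1D -> 'D'
  7G -> 'GGGGGGG'
  7B -> 'BBBBBBB'
  2H -> 'HH'
  2B -> 'BB'
  8G -> 'GGGGGGGG'

Decoded = HDGGGGGGGBBBBBBBHHBBGGGGGGGG


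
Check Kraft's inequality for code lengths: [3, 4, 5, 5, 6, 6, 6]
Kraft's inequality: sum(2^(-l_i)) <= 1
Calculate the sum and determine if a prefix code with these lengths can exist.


Sum = 2^(-3) + 2^(-4) + 2^(-5) + 2^(-5) + 2^(-6) + 2^(-6) + 2^(-6)
    = 0.125 + 0.0625 + 0.03125 + 0.03125 + 0.015625 + 0.015625 + 0.015625
    = 19/64 = 0.296875
Since 0.296875 <= 1, Kraft's inequality IS satisfied.
A prefix code with these lengths CAN exist.

Kraft sum = 0.296875. Satisfied.


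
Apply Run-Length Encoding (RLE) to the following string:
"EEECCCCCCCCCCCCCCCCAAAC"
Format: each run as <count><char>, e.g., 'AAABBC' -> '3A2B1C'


Scanning runs left to right:
  i=0: run of 'E' x 3 -> '3E'
  i=3: run of 'C' x 16 -> '16C'
  i=19: run of 'A' x 3 -> '3A'
  i=22: run of 'C' x 1 -> '1C'

RLE = 3E16C3A1C


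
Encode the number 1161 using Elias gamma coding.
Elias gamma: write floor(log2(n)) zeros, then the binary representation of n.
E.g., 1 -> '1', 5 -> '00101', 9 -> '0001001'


num_bits = floor(log2(1161)) + 1 = 11
leading_zeros = num_bits - 1 = 10
binary(1161) = 10010001001

Elias gamma(1161) = '0000000000' + '10010001001' = 000000000010010001001 (21 bits)


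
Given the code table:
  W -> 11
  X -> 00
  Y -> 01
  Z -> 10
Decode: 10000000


Decoding:
10 -> Z
00 -> X
00 -> X
00 -> X


Result: ZXXX


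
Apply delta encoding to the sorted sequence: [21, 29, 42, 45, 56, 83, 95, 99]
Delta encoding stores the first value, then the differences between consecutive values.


First value: 21
Deltas:
  29 - 21 = 8
  42 - 29 = 13
  45 - 42 = 3
  56 - 45 = 11
  83 - 56 = 27
  95 - 83 = 12
  99 - 95 = 4


Delta encoded: [21, 8, 13, 3, 11, 27, 12, 4]


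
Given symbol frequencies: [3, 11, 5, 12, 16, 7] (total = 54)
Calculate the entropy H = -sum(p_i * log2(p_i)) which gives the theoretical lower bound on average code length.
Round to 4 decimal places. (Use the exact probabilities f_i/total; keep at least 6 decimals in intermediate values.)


Per-symbol terms -p_i * log2(p_i) with p_i = f_i/54:
  p = 3/54 = 0.055556: log2(p) = -4.169925, -p*log2(p) = 0.231663
  p = 11/54 = 0.203704: log2(p) = -2.295456, -p*log2(p) = 0.467593
  p = 5/54 = 0.092593: log2(p) = -3.432959, -p*log2(p) = 0.317867
  p = 12/54 = 0.222222: log2(p) = -2.169925, -p*log2(p) = 0.482206
  p = 16/54 = 0.296296: log2(p) = -1.754888, -p*log2(p) = 0.519967
  p = 7/54 = 0.129630: log2(p) = -2.947533, -p*log2(p) = 0.382088
H = 0.231663 + 0.467593 + 0.317867 + 0.482206 + 0.519967 + 0.382088 = 2.401384

H = 2.4014 bits/symbol


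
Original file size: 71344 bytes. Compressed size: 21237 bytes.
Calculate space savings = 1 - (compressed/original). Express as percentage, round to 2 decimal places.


ratio = compressed/original = 21237/71344 = 0.29767
savings = 1 - ratio = 1 - 0.29767 = 0.70233
as a percentage: 0.70233 * 100 = 70.23%

Space savings = 1 - 21237/71344 = 70.23%


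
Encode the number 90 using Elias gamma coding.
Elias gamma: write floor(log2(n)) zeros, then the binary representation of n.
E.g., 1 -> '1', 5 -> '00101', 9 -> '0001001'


num_bits = floor(log2(90)) + 1 = 7
leading_zeros = num_bits - 1 = 6
binary(90) = 1011010

Elias gamma(90) = '000000' + '1011010' = 0000001011010 (13 bits)


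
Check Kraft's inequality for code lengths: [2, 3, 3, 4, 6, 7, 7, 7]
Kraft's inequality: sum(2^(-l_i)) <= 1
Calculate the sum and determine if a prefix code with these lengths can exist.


Sum = 2^(-2) + 2^(-3) + 2^(-3) + 2^(-4) + 2^(-6) + 2^(-7) + 2^(-7) + 2^(-7)
    = 0.25 + 0.125 + 0.125 + 0.0625 + 0.015625 + 0.0078125 + 0.0078125 + 0.0078125
    = 77/128 = 0.6015625
Since 0.6015625 <= 1, Kraft's inequality IS satisfied.
A prefix code with these lengths CAN exist.

Kraft sum = 0.6015625. Satisfied.


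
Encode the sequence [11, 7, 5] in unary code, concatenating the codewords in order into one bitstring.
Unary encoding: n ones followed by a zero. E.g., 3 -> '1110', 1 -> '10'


Encode each number as n ones followed by a terminating 0:
  11 -> 111111111110 (12 bits)
  7 -> 11111110 (8 bits)
  5 -> 111110 (6 bits)
Total length = 12 + 8 + 6 = 26 bits.

Unary([11, 7, 5]) = 11111111111011111110111110 (26 bits)
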